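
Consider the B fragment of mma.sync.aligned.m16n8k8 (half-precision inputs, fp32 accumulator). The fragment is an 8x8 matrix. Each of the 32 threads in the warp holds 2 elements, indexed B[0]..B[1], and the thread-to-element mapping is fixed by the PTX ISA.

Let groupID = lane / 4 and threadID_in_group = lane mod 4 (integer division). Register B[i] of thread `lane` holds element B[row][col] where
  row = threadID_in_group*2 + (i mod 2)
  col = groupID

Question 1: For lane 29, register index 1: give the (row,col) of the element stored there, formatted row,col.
lane 29=>29/4=7, 29 mod 4=1
i=1  r:2·1+1=>3  c:7

3,7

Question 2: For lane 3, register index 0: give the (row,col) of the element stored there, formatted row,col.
L=3->g=3>>2=0, t=3&3=3
[0]->row 3·2+0=6  col g=0

6,0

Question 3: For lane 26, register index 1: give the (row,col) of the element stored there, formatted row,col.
lane 26->26/4=6, 26 mod 4=2
i=1  r:2·2+1->5  c:6

5,6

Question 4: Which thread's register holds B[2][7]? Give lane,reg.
29,0

c=7⇒gr=7  r=2⇒th=1,odd=0
L=7*4+1=29  i=0=0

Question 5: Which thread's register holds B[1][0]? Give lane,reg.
0,1

c=0->g=0  r=1->t=0,b0=1
L=0*4+0=0  i=1=1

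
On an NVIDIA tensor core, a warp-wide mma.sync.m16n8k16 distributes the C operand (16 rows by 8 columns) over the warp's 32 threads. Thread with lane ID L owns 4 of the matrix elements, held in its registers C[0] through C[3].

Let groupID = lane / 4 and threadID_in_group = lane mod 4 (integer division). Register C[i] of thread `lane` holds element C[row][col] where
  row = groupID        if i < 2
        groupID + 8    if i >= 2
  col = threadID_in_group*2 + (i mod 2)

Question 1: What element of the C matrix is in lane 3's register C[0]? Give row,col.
0,6

lane 3->3/4=0, 3 mod 4=3
i=0  r:0+0->0  c:2·3+0->6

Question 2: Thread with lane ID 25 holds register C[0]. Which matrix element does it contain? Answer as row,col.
6,2

25: grp=6,tig=1
[0] (6+0,1*2+0) = (6,2)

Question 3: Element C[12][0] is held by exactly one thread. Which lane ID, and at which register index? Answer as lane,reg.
r=12->g=4,rb=1  c=0->t=0,b0=0
L=4*4+0=16  i=1*2+0=2

16,2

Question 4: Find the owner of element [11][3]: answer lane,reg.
13,3

r=11->g=3,rb=1  c=3->t=1,b0=1
L=3*4+1=13  i=1*2+1=3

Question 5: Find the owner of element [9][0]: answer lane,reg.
4,2

r: 9->gid=1,r8=1  c: 0->tid=0,i&1=0
L=1*4+0=4  i=1*2+0=2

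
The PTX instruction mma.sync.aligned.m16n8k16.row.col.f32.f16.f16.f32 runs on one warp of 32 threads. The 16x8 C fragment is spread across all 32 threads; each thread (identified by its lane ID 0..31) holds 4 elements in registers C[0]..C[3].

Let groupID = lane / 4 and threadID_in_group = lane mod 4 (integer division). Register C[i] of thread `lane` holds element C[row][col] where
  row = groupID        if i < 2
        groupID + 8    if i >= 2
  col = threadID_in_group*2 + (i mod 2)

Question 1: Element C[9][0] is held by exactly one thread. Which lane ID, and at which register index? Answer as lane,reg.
4,2

r=9→G=1,rhi=1  c=0→T=0,p=0
L=1*4+0=4  i=1*2+0=2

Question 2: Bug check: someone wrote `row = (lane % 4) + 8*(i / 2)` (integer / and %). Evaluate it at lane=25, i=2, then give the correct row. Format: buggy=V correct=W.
`(lane % 4) + 8*(i / 2)`[25,2]→9
25: G=6,T=1
[2] (6+8,1*2+0) = (14,2)
row: 9 vs 14

buggy=9 correct=14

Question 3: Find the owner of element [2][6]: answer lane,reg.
r: 2->gid=2,r8=0  c: 6->tid=3,i&1=0
L=2*4+3=11  i=0*2+0=0

11,0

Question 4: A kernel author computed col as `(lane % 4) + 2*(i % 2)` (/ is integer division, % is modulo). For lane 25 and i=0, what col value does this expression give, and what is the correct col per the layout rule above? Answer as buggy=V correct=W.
buggy=1 correct=2

`(lane % 4) + 2*(i % 2)`[25,0]->1
lane 25->25/4=6, 25 mod 4=1
i=0  r:6+0->6  c:2·1+0->2
col: 1 vs 2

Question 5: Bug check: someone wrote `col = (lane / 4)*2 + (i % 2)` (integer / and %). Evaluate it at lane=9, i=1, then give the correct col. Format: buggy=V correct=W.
buggy=5 correct=3

`(lane / 4)*2 + (i % 2)`[9,1]->5
9: g=2,t=1
[1] (2+0,1*2+1) = (2,3)
col: 5 vs 3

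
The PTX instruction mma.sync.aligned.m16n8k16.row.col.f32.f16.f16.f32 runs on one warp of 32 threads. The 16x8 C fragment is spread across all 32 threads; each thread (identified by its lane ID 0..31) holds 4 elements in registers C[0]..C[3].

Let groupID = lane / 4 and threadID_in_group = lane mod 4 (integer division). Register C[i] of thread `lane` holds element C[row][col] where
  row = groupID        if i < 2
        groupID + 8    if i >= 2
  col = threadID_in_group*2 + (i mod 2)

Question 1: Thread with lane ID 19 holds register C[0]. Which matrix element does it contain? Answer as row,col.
lane 19: G=4 (19/4), T=3 (19%4)
i=0: r=4+0=4, c=3*2+0=6

4,6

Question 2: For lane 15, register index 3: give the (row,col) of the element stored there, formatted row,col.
11,7

lane 15: gr=3 (15/4), th=3 (15%4)
i=3: r=3+8=11, c=3*2+1=7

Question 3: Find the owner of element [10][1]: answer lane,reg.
8,3

r: 10->gid=2,r8=1  c: 1->tid=0,i&1=1
L=2*4+0=8  i=1*2+1=3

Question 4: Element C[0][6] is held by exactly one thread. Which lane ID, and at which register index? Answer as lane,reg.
r=0->g=0,rb=0  c=6->t=3,b0=0
L=0*4+3=3  i=0*2+0=0

3,0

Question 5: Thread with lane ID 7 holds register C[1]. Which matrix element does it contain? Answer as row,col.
L=7=>grp=7>>2=1, tig=7&3=3
[1]=>row 1+0=1  col 3·2+1=7

1,7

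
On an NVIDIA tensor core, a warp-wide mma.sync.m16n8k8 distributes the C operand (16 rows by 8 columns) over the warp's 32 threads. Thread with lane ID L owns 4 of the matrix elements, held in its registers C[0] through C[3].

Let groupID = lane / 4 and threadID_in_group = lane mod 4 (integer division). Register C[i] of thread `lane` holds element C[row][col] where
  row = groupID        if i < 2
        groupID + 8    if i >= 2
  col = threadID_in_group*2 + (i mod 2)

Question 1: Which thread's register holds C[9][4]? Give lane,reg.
r=9⇒gr=1,Rb=1  c=4⇒th=2,odd=0
L=1*4+2=6  i=1*2+0=2

6,2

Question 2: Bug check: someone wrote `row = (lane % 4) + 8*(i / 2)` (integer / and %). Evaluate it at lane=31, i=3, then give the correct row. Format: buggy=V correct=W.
buggy=11 correct=15

`(lane % 4) + 8*(i / 2)`[31,3]→11
31: G=7,T=3
[3] (7+8,3*2+1) = (15,7)
row: 11 vs 15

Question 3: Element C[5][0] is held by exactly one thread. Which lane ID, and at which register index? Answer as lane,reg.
r: 5->gid=5,r8=0  c: 0->tid=0,i&1=0
L=5*4+0=20  i=0*2+0=0

20,0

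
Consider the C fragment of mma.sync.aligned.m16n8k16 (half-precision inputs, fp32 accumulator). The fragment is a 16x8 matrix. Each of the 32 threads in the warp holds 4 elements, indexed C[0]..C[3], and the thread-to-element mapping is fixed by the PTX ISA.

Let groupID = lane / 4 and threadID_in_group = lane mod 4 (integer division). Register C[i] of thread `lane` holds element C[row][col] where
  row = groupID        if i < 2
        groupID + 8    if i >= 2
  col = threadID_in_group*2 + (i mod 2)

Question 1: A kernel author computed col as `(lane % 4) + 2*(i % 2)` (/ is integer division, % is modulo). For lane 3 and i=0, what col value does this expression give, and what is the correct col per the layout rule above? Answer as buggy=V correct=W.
`(lane % 4) + 2*(i % 2)`[3,0]⇒3
3: gr=0,th=3
[0] (0+0,3*2+0) = (0,6)
col: 3 vs 6

buggy=3 correct=6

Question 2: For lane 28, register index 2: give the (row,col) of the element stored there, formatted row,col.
28: grp=7,tig=0
[2] (7+8,0*2+0) = (15,0)

15,0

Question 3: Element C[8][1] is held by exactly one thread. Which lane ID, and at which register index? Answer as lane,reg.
0,3

r:8=>grp=0,rB=1  c:1=>tig=0,lo=1
L=0*4+0=0  i=1*2+1=3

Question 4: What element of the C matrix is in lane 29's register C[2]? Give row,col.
lane 29: g=7 (29/4), t=1 (29%4)
i=2: r=7+8=15, c=1*2+0=2

15,2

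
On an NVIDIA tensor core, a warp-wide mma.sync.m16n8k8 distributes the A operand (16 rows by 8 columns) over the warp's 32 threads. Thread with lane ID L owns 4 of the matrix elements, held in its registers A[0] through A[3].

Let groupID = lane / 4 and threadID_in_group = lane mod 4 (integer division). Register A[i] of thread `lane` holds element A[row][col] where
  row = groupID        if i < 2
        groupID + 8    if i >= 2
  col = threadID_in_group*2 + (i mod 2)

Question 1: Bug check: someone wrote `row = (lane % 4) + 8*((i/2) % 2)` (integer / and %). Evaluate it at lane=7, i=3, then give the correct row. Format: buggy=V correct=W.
`(lane % 4) + 8*((i/2) % 2)`[7,3]→11
lane 7: G=1 (7/4), T=3 (7%4)
i=3: r=1+8=9, c=3*2+1=7
row: 11 vs 9

buggy=11 correct=9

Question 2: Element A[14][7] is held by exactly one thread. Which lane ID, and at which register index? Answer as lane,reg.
27,3

r=14->g=6,rb=1  c=7->t=3,b0=1
L=6*4+3=27  i=1*2+1=3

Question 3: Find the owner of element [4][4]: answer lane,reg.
18,0

r=4→G=4,rhi=0  c=4→T=2,p=0
L=4*4+2=18  i=0*2+0=0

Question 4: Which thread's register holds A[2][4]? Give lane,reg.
10,0

r: 2->gid=2,r8=0  c: 4->tid=2,i&1=0
L=2*4+2=10  i=0*2+0=0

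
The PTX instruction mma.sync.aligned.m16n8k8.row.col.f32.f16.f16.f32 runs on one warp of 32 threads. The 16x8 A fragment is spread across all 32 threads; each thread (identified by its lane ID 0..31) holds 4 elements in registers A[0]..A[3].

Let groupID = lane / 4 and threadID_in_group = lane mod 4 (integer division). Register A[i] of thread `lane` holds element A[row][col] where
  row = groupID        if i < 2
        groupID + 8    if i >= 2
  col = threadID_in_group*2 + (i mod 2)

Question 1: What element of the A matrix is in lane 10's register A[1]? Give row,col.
lane 10->10/4=2, 10 mod 4=2
i=1  r:2+0->2  c:2·2+1->5

2,5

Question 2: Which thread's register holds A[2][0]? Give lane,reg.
8,0

r: 2->gid=2,r8=0  c: 0->tid=0,i&1=0
L=2*4+0=8  i=0*2+0=0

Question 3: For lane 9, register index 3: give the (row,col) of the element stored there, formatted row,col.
lane 9: gid=2 (9/4), tid=1 (9%4)
i=3: r=2+8=10, c=1*2+1=3

10,3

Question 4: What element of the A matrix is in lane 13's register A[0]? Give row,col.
lane 13: grp=3 (13/4), tig=1 (13%4)
i=0: r=3+0=3, c=1*2+0=2

3,2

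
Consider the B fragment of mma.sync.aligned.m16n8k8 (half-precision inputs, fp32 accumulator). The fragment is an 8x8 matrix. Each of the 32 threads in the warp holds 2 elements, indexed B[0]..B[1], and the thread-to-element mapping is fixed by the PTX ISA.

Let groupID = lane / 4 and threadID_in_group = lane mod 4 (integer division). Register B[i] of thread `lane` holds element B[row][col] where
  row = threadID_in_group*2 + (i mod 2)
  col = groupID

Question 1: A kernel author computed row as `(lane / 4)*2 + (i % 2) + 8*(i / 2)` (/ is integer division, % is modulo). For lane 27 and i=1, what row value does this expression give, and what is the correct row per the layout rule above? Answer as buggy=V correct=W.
`(lane / 4)*2 + (i % 2) + 8*(i / 2)`[27,1]=>13
lane 27=>27/4=6, 27 mod 4=3
i=1  r:2·3+1=>7  c:6
row: 13 vs 7

buggy=13 correct=7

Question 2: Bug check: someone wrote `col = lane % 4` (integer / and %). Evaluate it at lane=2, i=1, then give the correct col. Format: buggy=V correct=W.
`lane % 4`[2,1]=>2
L=2=>grp=2>>2=0, tig=2&3=2
[1]=>row 2·2+1=5  col grp=0
col: 2 vs 0

buggy=2 correct=0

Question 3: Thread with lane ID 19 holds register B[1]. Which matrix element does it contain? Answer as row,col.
7,4

lane 19=>19/4=4, 19 mod 4=3
i=1  r:2·3+1=>7  c:4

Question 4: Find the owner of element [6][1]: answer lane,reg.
7,0

c=1⇒gr=1  r=6⇒th=3,odd=0
L=1*4+3=7  i=0=0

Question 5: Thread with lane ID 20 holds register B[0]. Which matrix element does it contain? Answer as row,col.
L=20->g=20>>2=5, t=20&3=0
[0]->row 0·2+0=0  col g=5

0,5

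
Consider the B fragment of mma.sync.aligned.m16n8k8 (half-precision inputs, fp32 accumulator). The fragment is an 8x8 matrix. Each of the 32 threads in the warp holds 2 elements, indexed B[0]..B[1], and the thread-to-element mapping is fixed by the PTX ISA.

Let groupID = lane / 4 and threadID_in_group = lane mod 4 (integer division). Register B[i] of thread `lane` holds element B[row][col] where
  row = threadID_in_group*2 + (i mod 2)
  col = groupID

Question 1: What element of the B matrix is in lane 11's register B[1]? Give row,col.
lane 11: G=2 (11/4), T=3 (11%4)
i=1: r=3*2+1=7, c=G=2

7,2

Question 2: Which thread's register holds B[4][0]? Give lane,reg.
2,0

c=0->g=0  r=4->t=2,b0=0
L=0*4+2=2  i=0=0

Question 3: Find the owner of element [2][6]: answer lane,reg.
25,0

c=6⇒gr=6  r=2⇒th=1,odd=0
L=6*4+1=25  i=0=0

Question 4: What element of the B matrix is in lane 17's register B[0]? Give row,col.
2,4

lane 17→17/4=4, 17 mod 4=1
i=0  r:2·1+0→2  c:4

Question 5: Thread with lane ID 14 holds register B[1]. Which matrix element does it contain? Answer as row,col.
5,3

lane 14: grp=3 (14/4), tig=2 (14%4)
i=1: r=2*2+1=5, c=grp=3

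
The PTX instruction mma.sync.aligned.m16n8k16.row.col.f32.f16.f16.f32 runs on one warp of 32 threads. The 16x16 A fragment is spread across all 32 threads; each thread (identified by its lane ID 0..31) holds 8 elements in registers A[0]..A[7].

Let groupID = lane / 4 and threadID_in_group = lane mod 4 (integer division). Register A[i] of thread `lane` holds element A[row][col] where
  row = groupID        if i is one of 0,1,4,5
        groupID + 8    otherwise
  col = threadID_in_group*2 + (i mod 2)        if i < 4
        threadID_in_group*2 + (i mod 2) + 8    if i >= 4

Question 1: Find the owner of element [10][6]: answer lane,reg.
r:10=>grp=2,rB=1  c:6=>cB=0,tig=3,lo=0
L=2*4+3=11  i=0*4+1*2+0=2

11,2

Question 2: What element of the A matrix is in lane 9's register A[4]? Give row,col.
lane 9->9/4=2, 9 mod 4=1
i=4  r:2+0->2  c:2·1+0+8->10

2,10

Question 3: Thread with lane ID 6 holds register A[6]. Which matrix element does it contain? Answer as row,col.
9,12

L=6->g=6>>2=1, t=6&3=2
[6]->row 1+8=9  col 2·2+0+8=12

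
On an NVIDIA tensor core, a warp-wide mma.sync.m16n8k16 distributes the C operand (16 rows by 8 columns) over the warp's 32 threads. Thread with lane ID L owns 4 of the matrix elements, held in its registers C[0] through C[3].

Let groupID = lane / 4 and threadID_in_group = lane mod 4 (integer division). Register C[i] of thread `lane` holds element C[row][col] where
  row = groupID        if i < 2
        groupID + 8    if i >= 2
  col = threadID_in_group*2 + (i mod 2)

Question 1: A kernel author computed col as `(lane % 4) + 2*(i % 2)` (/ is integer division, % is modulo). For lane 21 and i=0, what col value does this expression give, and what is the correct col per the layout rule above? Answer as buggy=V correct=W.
buggy=1 correct=2

`(lane % 4) + 2*(i % 2)`[21,0]→1
L=21→G=21>>2=5, T=21&3=1
[0]→row 5+0=5  col 1·2+0=2
col: 1 vs 2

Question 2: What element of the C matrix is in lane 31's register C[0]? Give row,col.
lane 31=>31/4=7, 31 mod 4=3
i=0  r:7+0=>7  c:2·3+0=>6

7,6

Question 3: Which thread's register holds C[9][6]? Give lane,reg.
r=9⇒gr=1,Rb=1  c=6⇒th=3,odd=0
L=1*4+3=7  i=1*2+0=2

7,2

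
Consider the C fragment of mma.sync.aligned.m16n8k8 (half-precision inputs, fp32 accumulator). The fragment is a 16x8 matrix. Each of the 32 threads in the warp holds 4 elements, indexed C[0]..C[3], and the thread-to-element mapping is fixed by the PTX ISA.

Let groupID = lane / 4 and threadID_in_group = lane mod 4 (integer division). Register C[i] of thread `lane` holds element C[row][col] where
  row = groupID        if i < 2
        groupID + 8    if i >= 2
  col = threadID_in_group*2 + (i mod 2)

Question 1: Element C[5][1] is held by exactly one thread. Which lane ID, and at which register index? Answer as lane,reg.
20,1

r=5->g=5,rb=0  c=1->t=0,b0=1
L=5*4+0=20  i=0*2+1=1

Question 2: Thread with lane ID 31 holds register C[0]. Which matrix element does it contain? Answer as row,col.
lane 31: g=7 (31/4), t=3 (31%4)
i=0: r=7+0=7, c=3*2+0=6

7,6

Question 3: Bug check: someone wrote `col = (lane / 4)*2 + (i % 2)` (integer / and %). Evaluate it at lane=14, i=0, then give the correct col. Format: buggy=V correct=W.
buggy=6 correct=4

`(lane / 4)*2 + (i % 2)`[14,0]->6
lane 14->14/4=3, 14 mod 4=2
i=0  r:3+0->3  c:2·2+0->4
col: 6 vs 4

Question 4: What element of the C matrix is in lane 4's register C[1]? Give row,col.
1,1

lane 4->4/4=1, 4 mod 4=0
i=1  r:1+0->1  c:2·0+1->1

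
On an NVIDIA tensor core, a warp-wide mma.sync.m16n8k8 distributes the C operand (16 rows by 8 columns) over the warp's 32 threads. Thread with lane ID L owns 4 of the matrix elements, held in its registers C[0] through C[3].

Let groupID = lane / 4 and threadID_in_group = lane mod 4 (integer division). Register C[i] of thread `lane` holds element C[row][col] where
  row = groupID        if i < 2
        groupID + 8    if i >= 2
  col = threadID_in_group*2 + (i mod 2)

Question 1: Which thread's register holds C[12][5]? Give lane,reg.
r=12⇒gr=4,Rb=1  c=5⇒th=2,odd=1
L=4*4+2=18  i=1*2+1=3

18,3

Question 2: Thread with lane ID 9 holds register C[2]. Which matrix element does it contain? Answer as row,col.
10,2

L=9->gid=9>>2=2, tid=9&3=1
[2]->row 2+8=10  col 1·2+0=2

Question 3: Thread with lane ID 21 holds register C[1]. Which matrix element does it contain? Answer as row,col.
lane 21: G=5 (21/4), T=1 (21%4)
i=1: r=5+0=5, c=1*2+1=3

5,3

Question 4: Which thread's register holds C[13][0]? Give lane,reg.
20,2

r=13→G=5,rhi=1  c=0→T=0,p=0
L=5*4+0=20  i=1*2+0=2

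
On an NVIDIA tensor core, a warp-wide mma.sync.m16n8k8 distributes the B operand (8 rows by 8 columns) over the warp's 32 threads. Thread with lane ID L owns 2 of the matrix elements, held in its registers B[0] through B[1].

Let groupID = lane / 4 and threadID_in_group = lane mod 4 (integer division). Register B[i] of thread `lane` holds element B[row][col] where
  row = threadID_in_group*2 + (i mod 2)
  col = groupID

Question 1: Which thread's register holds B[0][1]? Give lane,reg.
4,0

c: 1->gid=1  r: 0->tid=0,i&1=0
L=1*4+0=4  i=0=0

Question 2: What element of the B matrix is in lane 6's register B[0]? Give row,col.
4,1

6: gr=1,th=2
[0] (2*2+0,1) = (4,1)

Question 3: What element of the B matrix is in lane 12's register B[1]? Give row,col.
lane 12=>12/4=3, 12 mod 4=0
i=1  r:2·0+1=>1  c:3

1,3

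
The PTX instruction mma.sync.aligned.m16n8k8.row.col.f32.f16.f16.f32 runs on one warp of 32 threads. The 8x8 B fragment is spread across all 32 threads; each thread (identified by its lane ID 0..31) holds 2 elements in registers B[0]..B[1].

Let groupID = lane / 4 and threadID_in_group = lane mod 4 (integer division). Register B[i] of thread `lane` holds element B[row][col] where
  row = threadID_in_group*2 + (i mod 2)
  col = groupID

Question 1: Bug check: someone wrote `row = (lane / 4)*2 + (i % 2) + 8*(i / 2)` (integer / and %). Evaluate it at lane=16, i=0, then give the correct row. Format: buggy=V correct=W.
buggy=8 correct=0

`(lane / 4)*2 + (i % 2) + 8*(i / 2)`[16,0]⇒8
16: gr=4,th=0
[0] (0*2+0,4) = (0,4)
row: 8 vs 0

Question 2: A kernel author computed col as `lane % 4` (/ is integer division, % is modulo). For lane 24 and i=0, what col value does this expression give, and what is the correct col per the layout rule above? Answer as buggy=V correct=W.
buggy=0 correct=6

`lane % 4`[24,0]=>0
lane 24: grp=6 (24/4), tig=0 (24%4)
i=0: r=0*2+0=0, c=grp=6
col: 0 vs 6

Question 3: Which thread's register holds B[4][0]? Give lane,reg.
c=0->g=0  r=4->t=2,b0=0
L=0*4+2=2  i=0=0

2,0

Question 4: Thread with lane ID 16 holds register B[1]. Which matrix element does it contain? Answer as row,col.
16: gr=4,th=0
[1] (0*2+1,4) = (1,4)

1,4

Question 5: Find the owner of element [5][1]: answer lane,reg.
6,1

c:1=>grp=1  r:5=>tig=2,lo=1
L=1*4+2=6  i=1=1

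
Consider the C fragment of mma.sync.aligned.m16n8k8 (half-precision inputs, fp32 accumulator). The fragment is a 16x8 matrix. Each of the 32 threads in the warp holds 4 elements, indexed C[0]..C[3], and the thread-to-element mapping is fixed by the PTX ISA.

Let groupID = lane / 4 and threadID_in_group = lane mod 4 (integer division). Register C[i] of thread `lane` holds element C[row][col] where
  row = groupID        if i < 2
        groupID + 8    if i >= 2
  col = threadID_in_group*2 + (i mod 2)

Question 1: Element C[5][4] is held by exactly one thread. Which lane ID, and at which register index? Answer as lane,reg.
22,0

r=5->g=5,rb=0  c=4->t=2,b0=0
L=5*4+2=22  i=0*2+0=0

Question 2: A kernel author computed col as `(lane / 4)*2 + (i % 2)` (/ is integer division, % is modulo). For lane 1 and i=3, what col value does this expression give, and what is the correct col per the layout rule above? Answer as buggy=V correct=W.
buggy=1 correct=3

`(lane / 4)*2 + (i % 2)`[1,3]→1
L=1→G=1>>2=0, T=1&3=1
[3]→row 0+8=8  col 1·2+1=3
col: 1 vs 3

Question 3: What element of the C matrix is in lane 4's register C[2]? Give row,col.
9,0

4: gid=1,tid=0
[2] (1+8,0*2+0) = (9,0)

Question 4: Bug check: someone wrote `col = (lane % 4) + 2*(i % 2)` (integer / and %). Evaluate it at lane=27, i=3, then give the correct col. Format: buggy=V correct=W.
buggy=5 correct=7

`(lane % 4) + 2*(i % 2)`[27,3]→5
lane 27→27/4=6, 27 mod 4=3
i=3  r:6+8→14  c:2·3+1→7
col: 5 vs 7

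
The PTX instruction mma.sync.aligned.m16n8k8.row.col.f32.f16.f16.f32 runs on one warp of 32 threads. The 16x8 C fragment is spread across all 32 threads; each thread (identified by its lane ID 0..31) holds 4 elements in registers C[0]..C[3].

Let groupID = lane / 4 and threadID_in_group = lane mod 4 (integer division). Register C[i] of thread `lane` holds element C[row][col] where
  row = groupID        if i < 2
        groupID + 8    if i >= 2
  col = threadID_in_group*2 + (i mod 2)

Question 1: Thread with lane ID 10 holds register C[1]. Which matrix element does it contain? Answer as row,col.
2,5

lane 10->10/4=2, 10 mod 4=2
i=1  r:2+0->2  c:2·2+1->5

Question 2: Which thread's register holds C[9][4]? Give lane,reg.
6,2

r=9->g=1,rb=1  c=4->t=2,b0=0
L=1*4+2=6  i=1*2+0=2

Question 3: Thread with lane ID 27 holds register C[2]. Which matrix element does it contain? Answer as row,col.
14,6

27: gid=6,tid=3
[2] (6+8,3*2+0) = (14,6)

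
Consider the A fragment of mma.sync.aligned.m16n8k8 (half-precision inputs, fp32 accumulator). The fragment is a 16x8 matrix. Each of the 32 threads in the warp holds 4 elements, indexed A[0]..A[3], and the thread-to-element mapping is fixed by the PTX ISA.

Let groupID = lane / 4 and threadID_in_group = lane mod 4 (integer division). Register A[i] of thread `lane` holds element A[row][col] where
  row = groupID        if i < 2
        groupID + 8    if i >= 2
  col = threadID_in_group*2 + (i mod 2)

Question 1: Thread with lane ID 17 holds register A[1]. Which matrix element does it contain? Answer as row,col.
4,3

lane 17: g=4 (17/4), t=1 (17%4)
i=1: r=4+0=4, c=1*2+1=3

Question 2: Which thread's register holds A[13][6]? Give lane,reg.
r=13⇒gr=5,Rb=1  c=6⇒th=3,odd=0
L=5*4+3=23  i=1*2+0=2

23,2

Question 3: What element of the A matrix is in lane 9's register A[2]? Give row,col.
L=9⇒gr=9>>2=2, th=9&3=1
[2]⇒row 2+8=10  col 1·2+0=2

10,2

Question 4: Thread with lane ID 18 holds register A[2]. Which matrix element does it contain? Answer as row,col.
L=18⇒gr=18>>2=4, th=18&3=2
[2]⇒row 4+8=12  col 2·2+0=4

12,4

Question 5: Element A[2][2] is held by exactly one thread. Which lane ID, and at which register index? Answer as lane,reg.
9,0

r: 2->gid=2,r8=0  c: 2->tid=1,i&1=0
L=2*4+1=9  i=0*2+0=0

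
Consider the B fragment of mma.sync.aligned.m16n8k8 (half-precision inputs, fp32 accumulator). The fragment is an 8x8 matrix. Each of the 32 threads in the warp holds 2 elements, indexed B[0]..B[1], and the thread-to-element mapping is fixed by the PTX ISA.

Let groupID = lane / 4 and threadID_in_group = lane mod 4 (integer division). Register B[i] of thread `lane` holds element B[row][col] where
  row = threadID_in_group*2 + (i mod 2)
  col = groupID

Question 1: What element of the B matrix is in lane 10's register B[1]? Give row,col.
lane 10=>10/4=2, 10 mod 4=2
i=1  r:2·2+1=>5  c:2

5,2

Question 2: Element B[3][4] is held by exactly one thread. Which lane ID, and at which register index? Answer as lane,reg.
c=4⇒gr=4  r=3⇒th=1,odd=1
L=4*4+1=17  i=1=1

17,1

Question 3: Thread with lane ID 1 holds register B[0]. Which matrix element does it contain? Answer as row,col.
lane 1=>1/4=0, 1 mod 4=1
i=0  r:2·1+0=>2  c:0

2,0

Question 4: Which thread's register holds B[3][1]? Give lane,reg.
c=1→G=1  r=3→T=1,p=1
L=1*4+1=5  i=1=1

5,1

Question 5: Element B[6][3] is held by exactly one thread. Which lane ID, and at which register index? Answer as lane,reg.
c=3⇒gr=3  r=6⇒th=3,odd=0
L=3*4+3=15  i=0=0

15,0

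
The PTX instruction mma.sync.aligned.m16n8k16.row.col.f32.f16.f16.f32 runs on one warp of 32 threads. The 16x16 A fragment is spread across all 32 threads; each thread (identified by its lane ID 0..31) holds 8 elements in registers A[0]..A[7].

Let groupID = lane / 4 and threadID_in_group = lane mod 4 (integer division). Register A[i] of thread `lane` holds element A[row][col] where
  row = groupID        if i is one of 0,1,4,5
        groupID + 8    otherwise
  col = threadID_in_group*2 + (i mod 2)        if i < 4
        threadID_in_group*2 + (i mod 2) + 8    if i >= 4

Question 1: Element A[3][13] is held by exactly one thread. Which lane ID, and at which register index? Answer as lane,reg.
r=3⇒gr=3,Rb=0  c=13⇒Cb=1,th=2,odd=1
L=3*4+2=14  i=1*4+0*2+1=5

14,5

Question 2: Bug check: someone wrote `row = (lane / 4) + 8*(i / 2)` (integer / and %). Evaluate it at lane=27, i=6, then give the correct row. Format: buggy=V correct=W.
`(lane / 4) + 8*(i / 2)`[27,6]=>30
lane 27=>27/4=6, 27 mod 4=3
i=6  r:6+8=>14  c:2·3+0+8=>14
row: 30 vs 14

buggy=30 correct=14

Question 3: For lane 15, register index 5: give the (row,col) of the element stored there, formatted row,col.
lane 15: gr=3 (15/4), th=3 (15%4)
i=5: r=3+0=3, c=3*2+1+8=15

3,15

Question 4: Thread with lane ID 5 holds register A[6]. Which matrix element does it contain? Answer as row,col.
lane 5->5/4=1, 5 mod 4=1
i=6  r:1+8->9  c:2·1+0+8->10

9,10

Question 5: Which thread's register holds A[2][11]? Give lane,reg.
9,5

r=2⇒gr=2,Rb=0  c=11⇒Cb=1,th=1,odd=1
L=2*4+1=9  i=1*4+0*2+1=5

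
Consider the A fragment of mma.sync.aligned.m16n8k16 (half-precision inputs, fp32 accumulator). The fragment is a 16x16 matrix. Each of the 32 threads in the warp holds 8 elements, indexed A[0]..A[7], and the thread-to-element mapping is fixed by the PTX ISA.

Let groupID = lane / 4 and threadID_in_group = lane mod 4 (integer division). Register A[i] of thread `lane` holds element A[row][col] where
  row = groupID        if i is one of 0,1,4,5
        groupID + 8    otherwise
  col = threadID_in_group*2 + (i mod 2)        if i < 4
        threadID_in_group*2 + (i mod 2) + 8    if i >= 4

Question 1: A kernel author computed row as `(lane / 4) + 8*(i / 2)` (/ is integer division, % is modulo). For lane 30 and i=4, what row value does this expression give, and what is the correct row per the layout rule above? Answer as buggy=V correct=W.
buggy=23 correct=7

`(lane / 4) + 8*(i / 2)`[30,4]→23
lane 30: G=7 (30/4), T=2 (30%4)
i=4: r=7+0=7, c=2*2+0+8=12
row: 23 vs 7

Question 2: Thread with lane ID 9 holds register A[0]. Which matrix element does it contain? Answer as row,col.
9: grp=2,tig=1
[0] (2+0,1*2+0+0) = (2,2)

2,2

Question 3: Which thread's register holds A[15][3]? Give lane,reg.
29,3

r=15->g=7,rb=1  c=3->cb=0,t=1,b0=1
L=7*4+1=29  i=0*4+1*2+1=3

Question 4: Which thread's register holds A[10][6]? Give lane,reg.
r:10=>grp=2,rB=1  c:6=>cB=0,tig=3,lo=0
L=2*4+3=11  i=0*4+1*2+0=2

11,2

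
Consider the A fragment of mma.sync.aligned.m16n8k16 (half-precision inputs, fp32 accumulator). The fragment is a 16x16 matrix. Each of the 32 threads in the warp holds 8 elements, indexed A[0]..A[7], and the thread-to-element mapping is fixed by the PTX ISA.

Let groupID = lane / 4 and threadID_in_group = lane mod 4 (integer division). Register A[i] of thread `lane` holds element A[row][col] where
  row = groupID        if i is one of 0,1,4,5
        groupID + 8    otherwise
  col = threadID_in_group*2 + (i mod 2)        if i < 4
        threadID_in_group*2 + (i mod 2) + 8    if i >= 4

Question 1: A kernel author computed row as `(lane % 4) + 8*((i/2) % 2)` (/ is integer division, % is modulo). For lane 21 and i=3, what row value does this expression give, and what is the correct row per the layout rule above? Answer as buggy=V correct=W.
buggy=9 correct=13

`(lane % 4) + 8*((i/2) % 2)`[21,3]⇒9
lane 21: gr=5 (21/4), th=1 (21%4)
i=3: r=5+8=13, c=1*2+1+0=3
row: 9 vs 13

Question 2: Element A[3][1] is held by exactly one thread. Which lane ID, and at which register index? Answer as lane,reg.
r=3->g=3,rb=0  c=1->cb=0,t=0,b0=1
L=3*4+0=12  i=0*4+0*2+1=1

12,1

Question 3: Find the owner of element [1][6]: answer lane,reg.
r=1⇒gr=1,Rb=0  c=6⇒Cb=0,th=3,odd=0
L=1*4+3=7  i=0*4+0*2+0=0

7,0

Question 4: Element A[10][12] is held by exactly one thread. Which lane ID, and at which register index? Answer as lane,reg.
r: 10->gid=2,r8=1  c: 12->c8=1,tid=2,i&1=0
L=2*4+2=10  i=1*4+1*2+0=6

10,6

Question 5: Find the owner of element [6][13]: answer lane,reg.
26,5

r: 6->gid=6,r8=0  c: 13->c8=1,tid=2,i&1=1
L=6*4+2=26  i=1*4+0*2+1=5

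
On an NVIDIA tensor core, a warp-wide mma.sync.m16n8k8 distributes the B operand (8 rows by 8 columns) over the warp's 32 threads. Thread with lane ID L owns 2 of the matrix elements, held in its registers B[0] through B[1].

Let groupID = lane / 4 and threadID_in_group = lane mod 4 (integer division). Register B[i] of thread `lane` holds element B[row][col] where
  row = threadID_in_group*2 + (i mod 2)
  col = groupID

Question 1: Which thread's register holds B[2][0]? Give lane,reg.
1,0

c=0→G=0  r=2→T=1,p=0
L=0*4+1=1  i=0=0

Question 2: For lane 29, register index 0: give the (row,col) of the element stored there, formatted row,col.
2,7

L=29=>grp=29>>2=7, tig=29&3=1
[0]=>row 1·2+0=2  col grp=7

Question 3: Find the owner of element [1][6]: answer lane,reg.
c=6⇒gr=6  r=1⇒th=0,odd=1
L=6*4+0=24  i=1=1

24,1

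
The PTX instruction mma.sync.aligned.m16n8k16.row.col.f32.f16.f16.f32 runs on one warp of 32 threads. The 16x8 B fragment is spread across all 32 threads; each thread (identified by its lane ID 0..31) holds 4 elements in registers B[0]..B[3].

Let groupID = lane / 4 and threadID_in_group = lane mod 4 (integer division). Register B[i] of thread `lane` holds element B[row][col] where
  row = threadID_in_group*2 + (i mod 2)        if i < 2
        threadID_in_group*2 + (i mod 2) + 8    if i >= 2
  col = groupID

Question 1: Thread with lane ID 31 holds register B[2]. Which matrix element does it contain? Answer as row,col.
lane 31=>31/4=7, 31 mod 4=3
i=2  r:2·3+0+8=>14  c:7

14,7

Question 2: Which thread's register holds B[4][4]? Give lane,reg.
c:4=>grp=4  r:4=>rB=0,tig=2,lo=0
L=4*4+2=18  i=0*2+0=0

18,0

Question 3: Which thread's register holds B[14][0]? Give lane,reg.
3,2

c=0→G=0  r=14→rhi=1,T=3,p=0
L=0*4+3=3  i=1*2+0=2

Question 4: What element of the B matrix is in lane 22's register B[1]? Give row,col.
22: gid=5,tid=2
[1] (2*2+1+0,5) = (5,5)

5,5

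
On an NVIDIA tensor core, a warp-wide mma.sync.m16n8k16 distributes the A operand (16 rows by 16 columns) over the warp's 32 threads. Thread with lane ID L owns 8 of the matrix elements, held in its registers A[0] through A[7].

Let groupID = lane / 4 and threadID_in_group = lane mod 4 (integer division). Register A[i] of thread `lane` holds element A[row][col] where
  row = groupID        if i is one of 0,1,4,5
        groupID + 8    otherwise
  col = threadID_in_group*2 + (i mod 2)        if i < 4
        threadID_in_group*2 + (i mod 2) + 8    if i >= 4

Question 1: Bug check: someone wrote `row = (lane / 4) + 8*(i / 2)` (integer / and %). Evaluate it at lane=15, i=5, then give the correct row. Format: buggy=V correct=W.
`(lane / 4) + 8*(i / 2)`[15,5]⇒19
L=15⇒gr=15>>2=3, th=15&3=3
[5]⇒row 3+0=3  col 3·2+1+8=15
row: 19 vs 3

buggy=19 correct=3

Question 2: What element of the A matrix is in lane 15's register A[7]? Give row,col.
11,15

lane 15→15/4=3, 15 mod 4=3
i=7  r:3+8→11  c:2·3+1+8→15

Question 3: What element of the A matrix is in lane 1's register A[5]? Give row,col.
lane 1: gid=0 (1/4), tid=1 (1%4)
i=5: r=0+0=0, c=1*2+1+8=11

0,11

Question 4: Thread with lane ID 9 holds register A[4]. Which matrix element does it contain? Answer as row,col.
2,10

lane 9⇒9/4=2, 9 mod 4=1
i=4  r:2+0⇒2  c:2·1+0+8⇒10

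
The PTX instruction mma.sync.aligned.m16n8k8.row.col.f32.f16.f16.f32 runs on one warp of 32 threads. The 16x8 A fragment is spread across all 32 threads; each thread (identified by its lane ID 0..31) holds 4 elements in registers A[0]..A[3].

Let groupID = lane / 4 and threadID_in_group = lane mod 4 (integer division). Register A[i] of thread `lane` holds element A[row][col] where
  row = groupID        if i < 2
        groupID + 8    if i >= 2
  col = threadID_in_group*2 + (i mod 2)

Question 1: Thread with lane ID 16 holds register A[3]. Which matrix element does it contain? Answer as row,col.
lane 16: g=4 (16/4), t=0 (16%4)
i=3: r=4+8=12, c=0*2+1=1

12,1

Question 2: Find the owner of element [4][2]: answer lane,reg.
17,0

r:4=>grp=4,rB=0  c:2=>tig=1,lo=0
L=4*4+1=17  i=0*2+0=0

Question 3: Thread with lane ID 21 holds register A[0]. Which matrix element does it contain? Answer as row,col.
lane 21=>21/4=5, 21 mod 4=1
i=0  r:5+0=>5  c:2·1+0=>2

5,2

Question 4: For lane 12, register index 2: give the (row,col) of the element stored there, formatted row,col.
11,0

lane 12⇒12/4=3, 12 mod 4=0
i=2  r:3+8⇒11  c:2·0+0⇒0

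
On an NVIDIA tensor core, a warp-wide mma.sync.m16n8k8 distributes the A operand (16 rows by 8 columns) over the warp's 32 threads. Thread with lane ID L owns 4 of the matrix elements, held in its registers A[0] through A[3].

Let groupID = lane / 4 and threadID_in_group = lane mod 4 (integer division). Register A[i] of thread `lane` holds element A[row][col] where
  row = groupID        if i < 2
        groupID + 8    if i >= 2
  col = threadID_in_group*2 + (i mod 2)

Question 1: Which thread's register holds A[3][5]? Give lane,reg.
r=3⇒gr=3,Rb=0  c=5⇒th=2,odd=1
L=3*4+2=14  i=0*2+1=1

14,1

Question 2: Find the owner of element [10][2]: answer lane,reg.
r=10→G=2,rhi=1  c=2→T=1,p=0
L=2*4+1=9  i=1*2+0=2

9,2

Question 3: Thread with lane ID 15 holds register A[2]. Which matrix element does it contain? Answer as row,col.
11,6

15: gr=3,th=3
[2] (3+8,3*2+0) = (11,6)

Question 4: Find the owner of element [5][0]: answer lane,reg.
r=5->g=5,rb=0  c=0->t=0,b0=0
L=5*4+0=20  i=0*2+0=0

20,0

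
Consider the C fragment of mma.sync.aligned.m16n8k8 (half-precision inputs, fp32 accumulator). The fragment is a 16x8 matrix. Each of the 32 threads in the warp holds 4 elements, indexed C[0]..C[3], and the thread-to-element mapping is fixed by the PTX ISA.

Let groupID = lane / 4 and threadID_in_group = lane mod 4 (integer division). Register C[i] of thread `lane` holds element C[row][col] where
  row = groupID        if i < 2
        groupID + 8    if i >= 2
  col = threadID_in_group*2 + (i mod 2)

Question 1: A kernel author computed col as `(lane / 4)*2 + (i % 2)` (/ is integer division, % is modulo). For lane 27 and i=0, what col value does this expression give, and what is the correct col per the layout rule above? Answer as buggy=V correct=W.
buggy=12 correct=6

`(lane / 4)*2 + (i % 2)`[27,0]→12
L=27→G=27>>2=6, T=27&3=3
[0]→row 6+0=6  col 3·2+0=6
col: 12 vs 6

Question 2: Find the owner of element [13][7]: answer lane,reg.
23,3

r=13->g=5,rb=1  c=7->t=3,b0=1
L=5*4+3=23  i=1*2+1=3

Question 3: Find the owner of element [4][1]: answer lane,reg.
16,1

r=4->g=4,rb=0  c=1->t=0,b0=1
L=4*4+0=16  i=0*2+1=1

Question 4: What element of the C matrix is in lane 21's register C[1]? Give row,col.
5,3

lane 21: gr=5 (21/4), th=1 (21%4)
i=1: r=5+0=5, c=1*2+1=3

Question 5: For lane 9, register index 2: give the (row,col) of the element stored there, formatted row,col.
10,2

lane 9⇒9/4=2, 9 mod 4=1
i=2  r:2+8⇒10  c:2·1+0⇒2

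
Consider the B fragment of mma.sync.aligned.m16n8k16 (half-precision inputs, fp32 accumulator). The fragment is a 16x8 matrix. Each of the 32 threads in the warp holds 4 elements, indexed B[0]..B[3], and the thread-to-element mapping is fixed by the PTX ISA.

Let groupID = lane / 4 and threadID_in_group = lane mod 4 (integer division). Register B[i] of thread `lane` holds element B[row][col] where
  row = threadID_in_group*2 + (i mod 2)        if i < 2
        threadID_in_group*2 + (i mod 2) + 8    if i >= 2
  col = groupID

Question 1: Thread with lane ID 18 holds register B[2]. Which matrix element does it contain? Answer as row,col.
L=18->g=18>>2=4, t=18&3=2
[2]->row 2·2+0+8=12  col g=4

12,4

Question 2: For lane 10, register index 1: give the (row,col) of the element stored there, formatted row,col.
L=10->g=10>>2=2, t=10&3=2
[1]->row 2·2+1+0=5  col g=2

5,2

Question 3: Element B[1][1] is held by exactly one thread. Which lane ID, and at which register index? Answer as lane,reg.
4,1

c:1=>grp=1  r:1=>rB=0,tig=0,lo=1
L=1*4+0=4  i=0*2+1=1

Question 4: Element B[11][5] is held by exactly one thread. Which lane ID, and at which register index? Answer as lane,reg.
c: 5->gid=5  r: 11->r8=1,tid=1,i&1=1
L=5*4+1=21  i=1*2+1=3

21,3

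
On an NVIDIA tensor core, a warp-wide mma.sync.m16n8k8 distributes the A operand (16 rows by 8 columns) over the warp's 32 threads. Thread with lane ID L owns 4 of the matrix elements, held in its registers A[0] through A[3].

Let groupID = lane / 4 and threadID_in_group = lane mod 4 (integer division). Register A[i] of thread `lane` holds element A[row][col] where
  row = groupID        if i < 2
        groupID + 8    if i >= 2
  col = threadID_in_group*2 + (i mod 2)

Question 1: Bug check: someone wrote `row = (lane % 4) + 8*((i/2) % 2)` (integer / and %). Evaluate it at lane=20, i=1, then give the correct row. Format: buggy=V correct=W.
`(lane % 4) + 8*((i/2) % 2)`[20,1]⇒0
lane 20⇒20/4=5, 20 mod 4=0
i=1  r:5+0⇒5  c:2·0+1⇒1
row: 0 vs 5

buggy=0 correct=5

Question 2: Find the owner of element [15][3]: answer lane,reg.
r:15=>grp=7,rB=1  c:3=>tig=1,lo=1
L=7*4+1=29  i=1*2+1=3

29,3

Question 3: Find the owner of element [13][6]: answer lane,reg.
r:13=>grp=5,rB=1  c:6=>tig=3,lo=0
L=5*4+3=23  i=1*2+0=2

23,2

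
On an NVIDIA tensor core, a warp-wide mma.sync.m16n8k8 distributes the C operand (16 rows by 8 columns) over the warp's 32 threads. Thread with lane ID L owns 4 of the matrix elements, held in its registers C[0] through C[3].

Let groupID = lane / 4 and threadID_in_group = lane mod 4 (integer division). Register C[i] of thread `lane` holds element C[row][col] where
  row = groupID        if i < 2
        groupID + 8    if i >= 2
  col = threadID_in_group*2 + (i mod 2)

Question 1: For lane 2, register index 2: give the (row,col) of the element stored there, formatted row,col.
L=2⇒gr=2>>2=0, th=2&3=2
[2]⇒row 0+8=8  col 2·2+0=4

8,4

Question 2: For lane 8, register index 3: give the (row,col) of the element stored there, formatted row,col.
10,1

lane 8: g=2 (8/4), t=0 (8%4)
i=3: r=2+8=10, c=0*2+1=1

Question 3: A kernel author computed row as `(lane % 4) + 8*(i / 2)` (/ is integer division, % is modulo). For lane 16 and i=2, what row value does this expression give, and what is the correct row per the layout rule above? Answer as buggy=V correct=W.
buggy=8 correct=12

`(lane % 4) + 8*(i / 2)`[16,2]=>8
lane 16=>16/4=4, 16 mod 4=0
i=2  r:4+8=>12  c:2·0+0=>0
row: 8 vs 12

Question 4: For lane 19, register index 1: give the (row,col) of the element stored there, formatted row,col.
lane 19: grp=4 (19/4), tig=3 (19%4)
i=1: r=4+0=4, c=3*2+1=7

4,7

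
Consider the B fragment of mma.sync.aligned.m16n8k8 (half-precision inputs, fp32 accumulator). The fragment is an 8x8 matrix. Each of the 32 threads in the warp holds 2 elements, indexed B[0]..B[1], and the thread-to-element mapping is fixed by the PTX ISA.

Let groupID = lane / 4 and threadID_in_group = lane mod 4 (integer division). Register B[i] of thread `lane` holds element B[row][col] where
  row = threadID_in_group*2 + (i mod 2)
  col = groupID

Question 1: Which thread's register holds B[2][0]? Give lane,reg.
c=0→G=0  r=2→T=1,p=0
L=0*4+1=1  i=0=0

1,0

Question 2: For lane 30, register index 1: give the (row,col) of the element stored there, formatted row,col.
lane 30⇒30/4=7, 30 mod 4=2
i=1  r:2·2+1⇒5  c:7

5,7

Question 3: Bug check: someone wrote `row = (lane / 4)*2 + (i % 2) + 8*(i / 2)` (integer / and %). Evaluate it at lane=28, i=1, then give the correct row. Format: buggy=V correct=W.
buggy=15 correct=1

`(lane / 4)*2 + (i % 2) + 8*(i / 2)`[28,1]→15
28: G=7,T=0
[1] (0*2+1,7) = (1,7)
row: 15 vs 1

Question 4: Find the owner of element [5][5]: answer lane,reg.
22,1

c=5→G=5  r=5→T=2,p=1
L=5*4+2=22  i=1=1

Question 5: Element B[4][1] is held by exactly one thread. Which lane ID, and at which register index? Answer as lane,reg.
6,0

c=1→G=1  r=4→T=2,p=0
L=1*4+2=6  i=0=0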